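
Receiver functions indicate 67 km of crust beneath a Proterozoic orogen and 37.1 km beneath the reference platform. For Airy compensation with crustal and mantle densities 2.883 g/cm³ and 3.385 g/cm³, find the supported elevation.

4.43 km

Excess crust Δ = 67 km − 37.1 km = 29.9 km, split between elevation h and root r with h + r = Δ.
Airy balance ρ_c h = (ρ_m − ρ_c) r gives r = h ρ_c/(ρ_m − ρ_c), so h (1 + ρ_c/(ρ_m − ρ_c)) = Δ, i.e. h = Δ (ρ_m − ρ_c)/ρ_m.
h = 29.9 km × 0.502/3.385 = 4.43 km.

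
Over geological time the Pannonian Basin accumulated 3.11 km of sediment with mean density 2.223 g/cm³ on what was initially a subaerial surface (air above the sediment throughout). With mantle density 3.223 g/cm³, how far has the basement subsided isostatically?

Subaerial load: s = t ρ_sed / ρ_m = 3.11 km × 2.223/3.223 = 2.15 km.

2.15 km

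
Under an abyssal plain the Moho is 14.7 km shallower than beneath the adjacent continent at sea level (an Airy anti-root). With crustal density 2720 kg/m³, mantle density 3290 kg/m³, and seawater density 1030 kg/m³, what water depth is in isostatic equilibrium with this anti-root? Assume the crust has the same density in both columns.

4.96 km

Replacing a thickness d of crust by seawater at the top must be balanced by replacing crust with mantle at the base: d (ρ_c − ρ_w) = a (ρ_m − ρ_c).
d = a (ρ_m − ρ_c)/(ρ_c − ρ_w) = 14.7 km × 570/1690 = 4.96 km.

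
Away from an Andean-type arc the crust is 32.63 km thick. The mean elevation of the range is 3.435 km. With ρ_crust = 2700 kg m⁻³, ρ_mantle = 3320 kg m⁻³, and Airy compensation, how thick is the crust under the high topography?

51 km

Root depth r = h ρ_c / (ρ_m − ρ_c) = 3.435 km × 2700 / 620 = 14.96 km.
Total thickness = T + h + r = 32.63 km + 3.435 km + 14.96 km = 51 km.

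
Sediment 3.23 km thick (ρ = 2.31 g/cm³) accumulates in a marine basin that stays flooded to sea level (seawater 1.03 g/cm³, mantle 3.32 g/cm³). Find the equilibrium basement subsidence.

1.81 km

Submarine loading: the sediment displaces seawater, and the subsidence is in turn flooded, so s (ρ_m − ρ_w) = t (ρ_sed − ρ_w).
s = 3.23 km × (2.31 − 1.03) / (3.32 − 1.03) = 1.81 km.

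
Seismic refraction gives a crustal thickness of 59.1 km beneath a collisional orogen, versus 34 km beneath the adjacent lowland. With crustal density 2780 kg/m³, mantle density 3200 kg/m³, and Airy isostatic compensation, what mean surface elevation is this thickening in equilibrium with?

3.29 km

Excess crust Δ = 59.1 km − 34 km = 25.1 km, split between elevation h and root r with h + r = Δ.
Airy balance ρ_c h = (ρ_m − ρ_c) r gives r = h ρ_c/(ρ_m − ρ_c), so h (1 + ρ_c/(ρ_m − ρ_c)) = Δ, i.e. h = Δ (ρ_m − ρ_c)/ρ_m.
h = 25.1 km × 420/3200 = 3.29 km.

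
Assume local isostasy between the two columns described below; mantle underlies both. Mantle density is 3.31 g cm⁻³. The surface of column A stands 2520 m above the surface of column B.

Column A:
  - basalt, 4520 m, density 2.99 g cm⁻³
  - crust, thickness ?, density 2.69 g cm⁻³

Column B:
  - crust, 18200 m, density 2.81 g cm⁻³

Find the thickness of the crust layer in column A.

25800 m

Take the compensation level at the base of the deeper column (depth z_c below the surface of column A) and equate Σ ρ_i t_i down to z_c; mantle fills any gap and the z_c terms cancel.
Column A: 4520×2.99 + x×2.69 + (z_c − 4520 − x)×3.31
Column B: 2520×0 + 18200×2.81 + (z_c − 2520 − 18200)×3.31
The z_c×3.31 term appears on both sides and cancels. Collect the known terms of each column as K = Σ(ρt)_known − 3.31 × (depth of known layers): K_A = 13514.8 − 3.31×4520 = −1446.4; K_B = 51142 − 3.31×(2520 + 18200) = −17441.2.
Balance: K_A − x×(3.31 − 2.69) = K_B, so x = (K_A − K_B)/(3.31 − 2.69) = 15994.8/0.62 = 25800 m.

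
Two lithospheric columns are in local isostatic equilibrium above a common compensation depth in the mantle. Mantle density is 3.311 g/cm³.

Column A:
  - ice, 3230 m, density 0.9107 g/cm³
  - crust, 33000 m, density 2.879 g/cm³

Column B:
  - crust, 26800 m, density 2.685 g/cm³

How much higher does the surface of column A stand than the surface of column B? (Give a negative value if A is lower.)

For any compensation level in the mantle, the mantle terms cancel and isostasy reduces to e = (Σt_A − Σt_B) − (Σ(ρt)_A − Σ(ρt)_B) / ρ_m.
Σt_A = 36230 m; Σt_B = 26800 m; Σ(ρt)_A = 97948.561; Σ(ρt)_B = 71958 (in m·g/cm³).
e = (36230 − 26800) − (97948.561 − 71958) / 3.311 = 1580 m.

1580 m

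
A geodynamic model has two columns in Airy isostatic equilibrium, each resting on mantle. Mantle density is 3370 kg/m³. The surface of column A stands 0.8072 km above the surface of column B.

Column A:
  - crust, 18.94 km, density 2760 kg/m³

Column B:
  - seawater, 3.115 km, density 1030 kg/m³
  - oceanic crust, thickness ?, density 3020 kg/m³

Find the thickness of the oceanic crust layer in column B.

4.41 km

Take the compensation level at the base of the deeper column (depth z_c below the surface of column A) and equate Σ ρ_i t_i down to z_c; mantle fills any gap and the z_c terms cancel.
Column A: 18.94×2760 + (z_c − 18.94)×3370
Column B: 0.8072×0 + 3.115×1030 + x×3020 + (z_c − 0.8072 − 3.115 − x)×3370
The z_c×3370 term appears on both sides and cancels. Collect the known terms of each column as K = Σ(ρt)_known − 3370 × (depth of known layers): K_A = 52274.4 − 3370×18.94 = −11553.4; K_B = 3208.45 − 3370×(0.8072 + 3.115) = −10009.364.
Balance: K_A = K_B − x×(3370 − 3020), so x = (K_B − K_A)/(3370 − 3020) = 1544.04/350 = 4.41 km.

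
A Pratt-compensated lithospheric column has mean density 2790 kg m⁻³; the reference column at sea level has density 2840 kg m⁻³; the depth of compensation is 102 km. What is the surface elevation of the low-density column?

ρ_ref D = ρ (D + h) → h = D (ρ_ref − ρ)/ρ.
h = 102 km × (2840 − 2790)/2790 = 1.83 km.

1.83 km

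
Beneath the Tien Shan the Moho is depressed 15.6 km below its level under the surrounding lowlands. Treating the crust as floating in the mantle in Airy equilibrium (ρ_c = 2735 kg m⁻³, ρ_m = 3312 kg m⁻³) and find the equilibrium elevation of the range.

3.29 km

In Airy isostatic equilibrium: ρ_c h = (ρ_m − ρ_c) r.
h = r (ρ_m − ρ_c) / ρ_c = 15.6 km × (3312 − 2735) / 2735 = 3.29 km.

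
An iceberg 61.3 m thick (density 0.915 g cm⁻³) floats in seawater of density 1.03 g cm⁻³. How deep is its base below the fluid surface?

Draft d = t ρ_obj/ρ_fluid = 61.3 m × 0.915/1.03 = 54.5 m.

54.5 m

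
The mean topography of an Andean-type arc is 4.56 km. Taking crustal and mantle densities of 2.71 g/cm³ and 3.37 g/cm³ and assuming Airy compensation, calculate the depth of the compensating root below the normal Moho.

18.7 km

Balancing pressure at the compensation depth: the weight of the topography is balanced by the buoyancy of the root, ρ_c h = (ρ_m − ρ_c) r.
r = h · ρ_c / (ρ_m − ρ_c) = 4.56 km × 2.71 / (3.37 − 2.71) = 18.7 km.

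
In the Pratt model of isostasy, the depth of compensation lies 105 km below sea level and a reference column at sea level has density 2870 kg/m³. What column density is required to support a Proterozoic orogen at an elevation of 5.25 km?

Pratt balance: ρ_ref D = ρ (D + h).
ρ = ρ_ref D/(D + h) = 2870 × 105 km/(105 km + 5.25 km) = 2730 kg/m³.

2730 kg/m³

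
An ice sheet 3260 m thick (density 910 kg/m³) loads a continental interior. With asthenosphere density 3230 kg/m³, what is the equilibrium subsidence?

918 m

For local isostatic compensation: the ice load ρ_ice t is balanced by mantle displaced below, ρ_m s.
s = t ρ_ice / ρ_m = 3260 m × 910/3230 = 918 m.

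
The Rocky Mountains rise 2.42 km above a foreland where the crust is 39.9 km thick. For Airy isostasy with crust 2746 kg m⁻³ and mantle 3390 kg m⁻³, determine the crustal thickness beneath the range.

Root depth r = h ρ_c / (ρ_m − ρ_c) = 2.42 km × 2746 / 644 = 10.32 km.
Total thickness = T + h + r = 39.9 km + 2.42 km + 10.32 km = 52.6 km.

52.6 km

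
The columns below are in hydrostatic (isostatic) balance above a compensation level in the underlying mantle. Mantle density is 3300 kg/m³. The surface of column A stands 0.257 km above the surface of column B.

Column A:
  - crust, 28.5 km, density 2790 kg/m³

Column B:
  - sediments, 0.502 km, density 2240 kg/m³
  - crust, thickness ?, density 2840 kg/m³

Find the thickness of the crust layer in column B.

28.6 km

Take the compensation level at the base of the deeper column (depth z_c below the surface of column A) and equate Σ ρ_i t_i down to z_c; mantle fills any gap and the z_c terms cancel.
Column A: 28.5×2790 + (z_c − 28.5)×3300
Column B: 0.257×0 + 0.502×2240 + x×2840 + (z_c − 0.257 − 0.502 − x)×3300
The z_c×3300 term appears on both sides and cancels. Collect the known terms of each column as K = Σ(ρt)_known − 3300 × (depth of known layers): K_A = 79515 − 3300×28.5 = −14535; K_B = 1124.48 − 3300×(0.257 + 0.502) = −1380.22.
Balance: K_A = K_B − x×(3300 − 2840), so x = (K_B − K_A)/(3300 − 2840) = 13154.8/460 = 28.6 km.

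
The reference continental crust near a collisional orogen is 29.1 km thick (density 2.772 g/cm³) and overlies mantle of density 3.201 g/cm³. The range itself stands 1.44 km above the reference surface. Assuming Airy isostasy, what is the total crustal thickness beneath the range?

Root depth r = h ρ_c / (ρ_m − ρ_c) = 1.44 km × 2.772 / 0.429 = 9.305 km.
Total thickness = T + h + r = 29.1 km + 1.44 km + 9.305 km = 39.8 km.

39.8 km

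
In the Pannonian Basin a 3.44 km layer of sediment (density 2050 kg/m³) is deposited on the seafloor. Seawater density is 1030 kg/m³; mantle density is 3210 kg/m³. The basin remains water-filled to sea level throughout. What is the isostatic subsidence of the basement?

1.61 km

Submarine loading: the sediment displaces seawater, and the subsidence is in turn flooded, so s (ρ_m − ρ_w) = t (ρ_sed − ρ_w).
s = 3.44 km × (2050 − 1030) / (3210 − 1030) = 1.61 km.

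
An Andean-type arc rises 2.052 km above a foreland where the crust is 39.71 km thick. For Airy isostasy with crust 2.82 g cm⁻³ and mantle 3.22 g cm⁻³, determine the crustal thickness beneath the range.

Root depth r = h ρ_c / (ρ_m − ρ_c) = 2.052 km × 2.82 / 0.4 = 14.47 km.
Total thickness = T + h + r = 39.71 km + 2.052 km + 14.47 km = 56.2 km.

56.2 km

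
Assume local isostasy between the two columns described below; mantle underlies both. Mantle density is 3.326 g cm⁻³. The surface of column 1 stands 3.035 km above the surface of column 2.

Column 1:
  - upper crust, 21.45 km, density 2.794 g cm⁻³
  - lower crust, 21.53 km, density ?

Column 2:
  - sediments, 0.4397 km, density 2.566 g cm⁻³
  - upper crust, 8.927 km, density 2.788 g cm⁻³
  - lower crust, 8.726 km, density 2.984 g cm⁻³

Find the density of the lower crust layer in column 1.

3.01 g cm⁻³

Take the compensation level at the base of the deeper column (depth z_c below the surface of column 1) and equate Σ ρ_i t_i down to z_c; mantle fills any gap and the z_c terms cancel.
Column 1: 21.45×2.794 + 21.53×ρ + (z_c − 42.98)×3.326
Column 2: 3.035×0 + 0.4397×2.566 + 8.927×2.788 + 8.726×2.984 + (z_c − 3.035 − 18.0927)×3.326
The z_c×3.326 term appears on both sides and cancels. Collect the known terms of each column as K = Σ(ρt)_known − 3.326 × (depth of known layers): K_1 = 59.9313 − 3.326×42.98 = −83.02018; K_2 = 52.0551302 − 3.326×(3.035 + 18.0927) = −18.2156.
Balance: K_1 + 21.53×ρ = K_2, so ρ = (K_2 − K_1)/21.53 = 64.8046/21.53 = 3.01 g cm⁻³.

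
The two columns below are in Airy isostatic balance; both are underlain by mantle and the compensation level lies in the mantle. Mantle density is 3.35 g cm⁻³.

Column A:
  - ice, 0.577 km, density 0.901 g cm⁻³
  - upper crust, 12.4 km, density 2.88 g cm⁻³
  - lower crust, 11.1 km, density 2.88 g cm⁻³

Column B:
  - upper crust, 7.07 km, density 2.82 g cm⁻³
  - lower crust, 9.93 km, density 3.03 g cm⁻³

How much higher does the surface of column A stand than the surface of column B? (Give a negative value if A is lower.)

For any compensation level in the mantle, the mantle terms cancel and isostasy reduces to e = (Σt_A − Σt_B) − (Σ(ρt)_A − Σ(ρt)_B) / ρ_m.
Σt_A = 24.077 km; Σt_B = 17 km; Σ(ρt)_A = 68.199877; Σ(ρt)_B = 50.0253 (in km·g cm⁻³).
e = (24.077 − 17) − (68.199877 − 50.0253) / 3.35 = 1.65 km.

1.65 km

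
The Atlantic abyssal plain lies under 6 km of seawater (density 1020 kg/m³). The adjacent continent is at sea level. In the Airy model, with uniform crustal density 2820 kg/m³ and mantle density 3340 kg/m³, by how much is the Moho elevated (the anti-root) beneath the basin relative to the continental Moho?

20.8 km

Equating mass per unit area of the two columns: replacing crust with seawater at the top is compensated by replacing crust with mantle at the base: d (ρ_c − ρ_w) = a (ρ_m − ρ_c).
a = d (ρ_c − ρ_w)/(ρ_m − ρ_c) = 6 km × 1800/520 = 20.8 km.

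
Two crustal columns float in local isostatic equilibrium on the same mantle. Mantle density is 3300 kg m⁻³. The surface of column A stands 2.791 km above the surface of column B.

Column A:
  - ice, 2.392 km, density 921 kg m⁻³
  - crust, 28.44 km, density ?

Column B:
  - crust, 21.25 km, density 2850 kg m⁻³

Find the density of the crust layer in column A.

2840 kg m⁻³

Take the compensation level at the base of the deeper column (depth z_c below the surface of column A) and equate Σ ρ_i t_i down to z_c; mantle fills any gap and the z_c terms cancel.
Column A: 2.392×921 + 28.44×ρ + (z_c − 30.832)×3300
Column B: 2.791×0 + 21.25×2850 + (z_c − 2.791 − 21.25)×3300
The z_c×3300 term appears on both sides and cancels. Collect the known terms of each column as K = Σ(ρt)_known − 3300 × (depth of known layers): K_A = 2203.032 − 3300×30.832 = −99542.568; K_B = 60562.5 − 3300×(2.791 + 21.25) = −18772.8.
Balance: K_A + 28.44×ρ = K_B, so ρ = (K_B − K_A)/28.44 = 80769.8/28.44 = 2840 kg m⁻³.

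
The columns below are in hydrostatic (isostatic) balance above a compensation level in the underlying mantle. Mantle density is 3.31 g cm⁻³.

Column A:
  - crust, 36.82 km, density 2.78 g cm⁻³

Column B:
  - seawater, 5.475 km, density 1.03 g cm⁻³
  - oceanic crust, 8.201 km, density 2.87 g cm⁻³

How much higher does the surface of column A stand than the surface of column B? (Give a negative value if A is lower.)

For any compensation level in the mantle, the mantle terms cancel and isostasy reduces to e = (Σt_A − Σt_B) − (Σ(ρt)_A − Σ(ρt)_B) / ρ_m.
Σt_A = 36.82 km; Σt_B = 13.676 km; Σ(ρt)_A = 102.3596; Σ(ρt)_B = 29.17612 (in km·g cm⁻³).
e = (36.82 − 13.676) − (102.3596 − 29.17612) / 3.31 = 1.03 km.

1.03 km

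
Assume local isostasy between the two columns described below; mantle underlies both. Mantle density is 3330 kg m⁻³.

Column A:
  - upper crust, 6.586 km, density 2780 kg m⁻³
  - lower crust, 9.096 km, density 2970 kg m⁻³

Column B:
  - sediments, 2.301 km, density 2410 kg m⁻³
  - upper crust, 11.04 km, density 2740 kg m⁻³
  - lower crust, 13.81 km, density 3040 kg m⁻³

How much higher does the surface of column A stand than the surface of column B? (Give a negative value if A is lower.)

For any compensation level in the mantle, the mantle terms cancel and isostasy reduces to e = (Σt_A − Σt_B) − (Σ(ρt)_A − Σ(ρt)_B) / ρ_m.
Σt_A = 15.682 km; Σt_B = 27.151 km; Σ(ρt)_A = 45324.2; Σ(ρt)_B = 77777.41 (in km·kg m⁻³).
e = (15.682 − 27.151) − (45324.2 − 77777.41) / 3330 = −1.72 km.

−1.72 km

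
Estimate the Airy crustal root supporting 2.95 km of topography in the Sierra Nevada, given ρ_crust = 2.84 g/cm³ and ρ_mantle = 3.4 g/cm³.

15 km

Balancing pressure at the compensation depth: the weight of the topography is balanced by the buoyancy of the root, ρ_c h = (ρ_m − ρ_c) r.
r = h · ρ_c / (ρ_m − ρ_c) = 2.95 km × 2.84 / (3.4 − 2.84) = 15 km.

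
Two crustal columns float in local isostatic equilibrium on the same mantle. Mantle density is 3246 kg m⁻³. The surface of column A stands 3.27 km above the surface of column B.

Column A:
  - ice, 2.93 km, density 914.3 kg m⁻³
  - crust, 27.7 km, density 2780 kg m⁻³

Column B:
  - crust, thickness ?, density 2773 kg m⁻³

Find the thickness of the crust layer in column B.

19.3 km

Take the compensation level at the base of the deeper column (depth z_c below the surface of column A) and equate Σ ρ_i t_i down to z_c; mantle fills any gap and the z_c terms cancel.
Column A: 2.93×914.3 + 27.7×2780 + (z_c − 30.63)×3246
Column B: 3.27×0 + x×2773 + (z_c − 3.27 − 0 − x)×3246
The z_c×3246 term appears on both sides and cancels. Collect the known terms of each column as K = Σ(ρt)_known − 3246 × (depth of known layers): K_A = 79684.899 − 3246×30.63 = −19740.081; K_B = 0 − 3246×(3.27 + 0) = −10614.42.
Balance: K_A = K_B − x×(3246 − 2773), so x = (K_B − K_A)/(3246 − 2773) = 9125.66/473 = 19.3 km.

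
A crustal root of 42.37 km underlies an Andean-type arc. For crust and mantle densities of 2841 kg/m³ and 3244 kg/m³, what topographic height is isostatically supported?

For local isostatic compensation: ρ_c h = (ρ_m − ρ_c) r.
h = r (ρ_m − ρ_c) / ρ_c = 42.37 km × (3244 − 2841) / 2841 = 6.01 km.

6.01 km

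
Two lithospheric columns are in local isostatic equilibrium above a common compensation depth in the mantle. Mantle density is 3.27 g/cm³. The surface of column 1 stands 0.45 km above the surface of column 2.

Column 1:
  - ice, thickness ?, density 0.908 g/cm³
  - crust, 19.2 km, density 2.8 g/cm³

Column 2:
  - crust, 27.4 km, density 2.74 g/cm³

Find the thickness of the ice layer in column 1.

Take the compensation level at the base of the deeper column (depth z_c below the surface of column 1) and equate Σ ρ_i t_i down to z_c; mantle fills any gap and the z_c terms cancel.
Column 1: x×0.908 + 19.2×2.8 + (z_c − 19.2 − x)×3.27
Column 2: 0.45×0 + 27.4×2.74 + (z_c − 0.45 − 27.4)×3.27
The z_c×3.27 term appears on both sides and cancels. Collect the known terms of each column as K = Σ(ρt)_known − 3.27 × (depth of known layers): K_1 = 53.76 − 3.27×19.2 = −9.024; K_2 = 75.076 − 3.27×(0.45 + 27.4) = −15.9935.
Balance: K_1 − x×(3.27 − 0.908) = K_2, so x = (K_1 − K_2)/(3.27 − 0.908) = 6.9695/2.362 = 2.95 km.

2.95 km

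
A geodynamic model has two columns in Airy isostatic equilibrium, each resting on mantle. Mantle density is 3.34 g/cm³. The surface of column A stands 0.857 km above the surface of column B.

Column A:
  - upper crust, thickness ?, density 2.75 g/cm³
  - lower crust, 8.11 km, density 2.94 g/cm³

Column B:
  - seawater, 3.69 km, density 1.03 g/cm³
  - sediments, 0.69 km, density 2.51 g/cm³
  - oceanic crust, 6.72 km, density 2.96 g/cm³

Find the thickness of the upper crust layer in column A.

19.1 km

Take the compensation level at the base of the deeper column (depth z_c below the surface of column A) and equate Σ ρ_i t_i down to z_c; mantle fills any gap and the z_c terms cancel.
Column A: x×2.75 + 8.11×2.94 + (z_c − 8.11 − x)×3.34
Column B: 0.857×0 + 3.69×1.03 + 0.69×2.51 + 6.72×2.96 + (z_c − 0.857 − 11.1)×3.34
The z_c×3.34 term appears on both sides and cancels. Collect the known terms of each column as K = Σ(ρt)_known − 3.34 × (depth of known layers): K_A = 23.8434 − 3.34×8.11 = −3.244; K_B = 25.4238 − 3.34×(0.857 + 11.1) = −14.51258.
Balance: K_A − x×(3.34 − 2.75) = K_B, so x = (K_A − K_B)/(3.34 − 2.75) = 11.2686/0.59 = 19.1 km.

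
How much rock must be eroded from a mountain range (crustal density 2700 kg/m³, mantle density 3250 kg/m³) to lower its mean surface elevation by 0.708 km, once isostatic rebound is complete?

4.18 km

Net drop Δ = e − u = e − e ρ_c/ρ_m = e (ρ_m − ρ_c)/ρ_m.
e = Δ ρ_m/(ρ_m − ρ_c) = 0.708 km × 3250/550 = 4.18 km.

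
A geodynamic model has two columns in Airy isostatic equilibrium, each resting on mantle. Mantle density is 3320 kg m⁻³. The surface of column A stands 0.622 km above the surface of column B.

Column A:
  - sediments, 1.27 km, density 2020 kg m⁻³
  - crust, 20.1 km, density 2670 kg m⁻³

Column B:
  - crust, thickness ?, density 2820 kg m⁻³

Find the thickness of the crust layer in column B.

25.3 km

Take the compensation level at the base of the deeper column (depth z_c below the surface of column A) and equate Σ ρ_i t_i down to z_c; mantle fills any gap and the z_c terms cancel.
Column A: 1.27×2020 + 20.1×2670 + (z_c − 21.37)×3320
Column B: 0.622×0 + x×2820 + (z_c − 0.622 − 0 − x)×3320
The z_c×3320 term appears on both sides and cancels. Collect the known terms of each column as K = Σ(ρt)_known − 3320 × (depth of known layers): K_A = 56232.4 − 3320×21.37 = −14716; K_B = 0 − 3320×(0.622 + 0) = −2065.04.
Balance: K_A = K_B − x×(3320 − 2820), so x = (K_B − K_A)/(3320 − 2820) = 12651/500 = 25.3 km.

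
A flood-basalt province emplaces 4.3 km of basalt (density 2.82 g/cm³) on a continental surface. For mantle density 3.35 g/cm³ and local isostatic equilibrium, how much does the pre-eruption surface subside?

Subaerial loading: s = t ρ_load / ρ_m.
s = 4.3 km × 2.82/3.35 = 3.62 km.

3.62 km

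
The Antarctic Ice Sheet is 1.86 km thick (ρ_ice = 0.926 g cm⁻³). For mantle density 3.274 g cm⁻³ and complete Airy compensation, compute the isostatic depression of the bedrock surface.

0.526 km

Equating mass per unit area of the two columns: the ice load ρ_ice t is balanced by mantle displaced below, ρ_m s.
s = t ρ_ice / ρ_m = 1.86 km × 0.926/3.274 = 0.526 km.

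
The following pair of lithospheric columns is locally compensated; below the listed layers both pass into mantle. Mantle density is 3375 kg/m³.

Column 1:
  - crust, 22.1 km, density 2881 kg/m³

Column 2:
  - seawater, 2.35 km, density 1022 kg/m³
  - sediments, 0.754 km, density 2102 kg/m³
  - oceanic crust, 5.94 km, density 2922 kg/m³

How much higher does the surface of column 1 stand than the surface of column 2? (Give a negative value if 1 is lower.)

0.515 km

For any compensation level in the mantle, the mantle terms cancel and isostasy reduces to e = (Σt_1 − Σt_2) − (Σ(ρt)_1 − Σ(ρt)_2) / ρ_m.
Σt_1 = 22.1 km; Σt_2 = 9.044 km; Σ(ρt)_1 = 63670.1; Σ(ρt)_2 = 21343.288 (in km·kg/m³).
e = (22.1 − 9.044) − (63670.1 − 21343.288) / 3375 = 0.515 km.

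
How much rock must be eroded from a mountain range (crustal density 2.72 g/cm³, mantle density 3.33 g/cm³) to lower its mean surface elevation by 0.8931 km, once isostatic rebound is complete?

4.88 km

Net drop Δ = e − u = e − e ρ_c/ρ_m = e (ρ_m − ρ_c)/ρ_m.
e = Δ ρ_m/(ρ_m − ρ_c) = 0.8931 km × 3.33/0.61 = 4.88 km.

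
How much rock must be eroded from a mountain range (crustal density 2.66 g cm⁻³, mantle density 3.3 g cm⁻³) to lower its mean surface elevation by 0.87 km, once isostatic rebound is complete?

4.49 km

Net drop Δ = e − u = e − e ρ_c/ρ_m = e (ρ_m − ρ_c)/ρ_m.
e = Δ ρ_m/(ρ_m − ρ_c) = 0.87 km × 3.3/0.64 = 4.49 km.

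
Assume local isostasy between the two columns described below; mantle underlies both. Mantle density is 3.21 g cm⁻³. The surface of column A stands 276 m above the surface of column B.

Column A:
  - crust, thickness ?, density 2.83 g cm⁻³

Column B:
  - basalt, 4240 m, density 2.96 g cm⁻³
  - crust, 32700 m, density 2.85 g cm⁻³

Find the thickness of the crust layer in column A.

36100 m

Take the compensation level at the base of the deeper column (depth z_c below the surface of column A) and equate Σ ρ_i t_i down to z_c; mantle fills any gap and the z_c terms cancel.
Column A: x×2.83 + (z_c − 0 − x)×3.21
Column B: 276×0 + 4240×2.96 + 32700×2.85 + (z_c − 276 − 36940)×3.21
The z_c×3.21 term appears on both sides and cancels. Collect the known terms of each column as K = Σ(ρt)_known − 3.21 × (depth of known layers): K_A = 0 − 3.21×0 = 0; K_B = 105745.4 − 3.21×(276 + 36940) = −13717.96.
Balance: K_A − x×(3.21 − 2.83) = K_B, so x = (K_A − K_B)/(3.21 − 2.83) = 13718/0.38 = 36100 m.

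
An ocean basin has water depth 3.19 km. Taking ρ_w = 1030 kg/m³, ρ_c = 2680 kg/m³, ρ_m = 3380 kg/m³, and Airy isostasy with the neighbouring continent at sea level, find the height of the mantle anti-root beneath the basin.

In Airy isostatic equilibrium: replacing crust with seawater at the top is compensated by replacing crust with mantle at the base: d (ρ_c − ρ_w) = a (ρ_m − ρ_c).
a = d (ρ_c − ρ_w)/(ρ_m − ρ_c) = 3.19 km × 1650/700 = 7.52 km.

7.52 km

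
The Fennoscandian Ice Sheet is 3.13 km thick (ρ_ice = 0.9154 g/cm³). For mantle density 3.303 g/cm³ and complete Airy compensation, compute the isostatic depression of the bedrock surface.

Balancing pressure at the compensation depth: the ice load ρ_ice t is balanced by mantle displaced below, ρ_m s.
s = t ρ_ice / ρ_m = 3.13 km × 0.9154/3.303 = 0.867 km.

0.867 km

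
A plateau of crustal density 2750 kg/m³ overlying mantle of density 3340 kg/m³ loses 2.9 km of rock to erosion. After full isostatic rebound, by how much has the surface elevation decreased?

Rebound u = e ρ_c/ρ_m = 2.9 km × 2750/3340 = 2.388 km.
Net surface drop = e − u = 2.9 km − 2.388 km = e (ρ_m − ρ_c)/ρ_m = 0.512 km.

0.512 km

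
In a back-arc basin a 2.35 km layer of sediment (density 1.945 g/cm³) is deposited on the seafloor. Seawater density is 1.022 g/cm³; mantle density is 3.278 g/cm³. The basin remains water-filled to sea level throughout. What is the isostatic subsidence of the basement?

Submarine loading: the sediment displaces seawater, and the subsidence is in turn flooded, so s (ρ_m − ρ_w) = t (ρ_sed − ρ_w).
s = 2.35 km × (1.945 − 1.022) / (3.278 − 1.022) = 0.961 km.

0.961 km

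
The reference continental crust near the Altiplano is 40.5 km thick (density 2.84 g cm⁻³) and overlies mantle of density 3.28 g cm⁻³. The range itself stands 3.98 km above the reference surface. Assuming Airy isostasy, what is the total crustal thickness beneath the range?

Root depth r = h ρ_c / (ρ_m − ρ_c) = 3.98 km × 2.84 / 0.44 = 25.69 km.
Total thickness = T + h + r = 40.5 km + 3.98 km + 25.69 km = 70.2 km.

70.2 km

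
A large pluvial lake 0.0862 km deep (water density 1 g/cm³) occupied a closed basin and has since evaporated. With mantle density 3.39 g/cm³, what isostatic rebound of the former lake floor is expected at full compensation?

u = d ρ_w/ρ_m = 0.0862 km × 1/3.39 = 0.0254 km.

0.0254 km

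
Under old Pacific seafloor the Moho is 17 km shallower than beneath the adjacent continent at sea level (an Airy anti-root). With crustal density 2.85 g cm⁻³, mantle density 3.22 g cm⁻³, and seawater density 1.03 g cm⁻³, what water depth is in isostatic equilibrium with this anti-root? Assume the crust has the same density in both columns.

Replacing a thickness d of crust by seawater at the top must be balanced by replacing crust with mantle at the base: d (ρ_c − ρ_w) = a (ρ_m − ρ_c).
d = a (ρ_m − ρ_c)/(ρ_c − ρ_w) = 17 km × 0.37/1.82 = 3.46 km.

3.46 km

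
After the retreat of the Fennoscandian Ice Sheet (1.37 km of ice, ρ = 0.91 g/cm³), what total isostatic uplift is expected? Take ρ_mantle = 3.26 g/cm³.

Removing the load lets mantle flow back in; uplift u satisfies ρ_ice t = ρ_m u.
u = t ρ_ice/ρ_m = 1.37 km × 0.91/3.26 = 0.382 km.

0.382 km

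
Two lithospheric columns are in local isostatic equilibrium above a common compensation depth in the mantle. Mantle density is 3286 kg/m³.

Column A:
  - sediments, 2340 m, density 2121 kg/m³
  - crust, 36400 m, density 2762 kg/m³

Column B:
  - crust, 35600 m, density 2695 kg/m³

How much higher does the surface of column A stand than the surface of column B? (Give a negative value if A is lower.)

231 m

For any compensation level in the mantle, the mantle terms cancel and isostasy reduces to e = (Σt_A − Σt_B) − (Σ(ρt)_A − Σ(ρt)_B) / ρ_m.
Σt_A = 38740 m; Σt_B = 35600 m; Σ(ρt)_A = 105499940; Σ(ρt)_B = 95942000 (in m·kg/m³).
e = (38740 − 35600) − (105499940 − 95942000) / 3286 = 231 m.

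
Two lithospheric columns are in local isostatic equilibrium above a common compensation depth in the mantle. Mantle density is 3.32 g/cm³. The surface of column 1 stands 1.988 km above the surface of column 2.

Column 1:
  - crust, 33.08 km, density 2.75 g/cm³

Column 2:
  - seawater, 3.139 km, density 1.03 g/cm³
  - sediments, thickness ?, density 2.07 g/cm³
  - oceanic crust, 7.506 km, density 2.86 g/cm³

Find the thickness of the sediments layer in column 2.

Take the compensation level at the base of the deeper column (depth z_c below the surface of column 1) and equate Σ ρ_i t_i down to z_c; mantle fills any gap and the z_c terms cancel.
Column 1: 33.08×2.75 + (z_c − 33.08)×3.32
Column 2: 1.988×0 + 3.139×1.03 + x×2.07 + 7.506×2.86 + (z_c − 1.988 − 10.645 − x)×3.32
The z_c×3.32 term appears on both sides and cancels. Collect the known terms of each column as K = Σ(ρt)_known − 3.32 × (depth of known layers): K_1 = 90.97 − 3.32×33.08 = −18.8556; K_2 = 24.70033 − 3.32×(1.988 + 10.645) = −17.24123.
Balance: K_1 = K_2 − x×(3.32 − 2.07), so x = (K_2 − K_1)/(3.32 − 2.07) = 1.61437/1.25 = 1.29 km.

1.29 km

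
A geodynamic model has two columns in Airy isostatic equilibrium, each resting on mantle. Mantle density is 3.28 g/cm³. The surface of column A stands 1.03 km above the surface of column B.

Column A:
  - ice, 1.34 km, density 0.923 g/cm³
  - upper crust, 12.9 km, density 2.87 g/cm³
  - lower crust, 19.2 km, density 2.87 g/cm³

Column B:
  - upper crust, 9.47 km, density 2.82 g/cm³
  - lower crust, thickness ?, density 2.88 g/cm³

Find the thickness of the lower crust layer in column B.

21.5 km

Take the compensation level at the base of the deeper column (depth z_c below the surface of column A) and equate Σ ρ_i t_i down to z_c; mantle fills any gap and the z_c terms cancel.
Column A: 1.34×0.923 + 12.9×2.87 + 19.2×2.87 + (z_c − 33.44)×3.28
Column B: 1.03×0 + 9.47×2.82 + x×2.88 + (z_c − 1.03 − 9.47 − x)×3.28
The z_c×3.28 term appears on both sides and cancels. Collect the known terms of each column as K = Σ(ρt)_known − 3.28 × (depth of known layers): K_A = 93.36382 − 3.28×33.44 = −16.31938; K_B = 26.7054 − 3.28×(1.03 + 9.47) = −7.7346.
Balance: K_A = K_B − x×(3.28 − 2.88), so x = (K_B − K_A)/(3.28 − 2.88) = 8.58478/0.4 = 21.5 km.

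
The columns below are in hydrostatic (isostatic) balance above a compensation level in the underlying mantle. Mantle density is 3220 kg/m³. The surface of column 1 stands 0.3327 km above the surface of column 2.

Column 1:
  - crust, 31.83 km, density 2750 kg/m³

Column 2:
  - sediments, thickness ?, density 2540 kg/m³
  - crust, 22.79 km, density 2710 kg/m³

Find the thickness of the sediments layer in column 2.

3.33 km

Take the compensation level at the base of the deeper column (depth z_c below the surface of column 1) and equate Σ ρ_i t_i down to z_c; mantle fills any gap and the z_c terms cancel.
Column 1: 31.83×2750 + (z_c − 31.83)×3220
Column 2: 0.3327×0 + x×2540 + 22.79×2710 + (z_c − 0.3327 − 22.79 − x)×3220
The z_c×3220 term appears on both sides and cancels. Collect the known terms of each column as K = Σ(ρt)_known − 3220 × (depth of known layers): K_1 = 87532.5 − 3220×31.83 = −14960.1; K_2 = 61760.9 − 3220×(0.3327 + 22.79) = −12694.194.
Balance: K_1 = K_2 − x×(3220 − 2540), so x = (K_2 − K_1)/(3220 − 2540) = 2265.91/680 = 3.33 km.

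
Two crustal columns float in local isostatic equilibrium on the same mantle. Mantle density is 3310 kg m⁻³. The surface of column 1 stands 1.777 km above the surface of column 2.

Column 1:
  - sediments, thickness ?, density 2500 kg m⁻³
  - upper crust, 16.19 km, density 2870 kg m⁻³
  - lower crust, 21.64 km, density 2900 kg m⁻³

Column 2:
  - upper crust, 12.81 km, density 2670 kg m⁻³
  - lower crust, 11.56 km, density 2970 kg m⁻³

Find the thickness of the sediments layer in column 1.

2.49 km

Take the compensation level at the base of the deeper column (depth z_c below the surface of column 1) and equate Σ ρ_i t_i down to z_c; mantle fills any gap and the z_c terms cancel.
Column 1: x×2500 + 16.19×2870 + 21.64×2900 + (z_c − 37.83 − x)×3310
Column 2: 1.777×0 + 12.81×2670 + 11.56×2970 + (z_c − 1.777 − 24.37)×3310
The z_c×3310 term appears on both sides and cancels. Collect the known terms of each column as K = Σ(ρt)_known − 3310 × (depth of known layers): K_1 = 109221.3 − 3310×37.83 = −15996; K_2 = 68535.9 − 3310×(1.777 + 24.37) = −18010.67.
Balance: K_1 − x×(3310 − 2500) = K_2, so x = (K_1 − K_2)/(3310 − 2500) = 2014.67/810 = 2.49 km.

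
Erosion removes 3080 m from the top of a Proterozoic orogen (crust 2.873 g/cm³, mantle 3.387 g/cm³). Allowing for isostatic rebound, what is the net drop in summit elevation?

Rebound u = e ρ_c/ρ_m = 3080 m × 2.873/3.387 = 2613 m.
Net surface drop = e − u = 3080 m − 2613 m = e (ρ_m − ρ_c)/ρ_m = 467 m.

467 m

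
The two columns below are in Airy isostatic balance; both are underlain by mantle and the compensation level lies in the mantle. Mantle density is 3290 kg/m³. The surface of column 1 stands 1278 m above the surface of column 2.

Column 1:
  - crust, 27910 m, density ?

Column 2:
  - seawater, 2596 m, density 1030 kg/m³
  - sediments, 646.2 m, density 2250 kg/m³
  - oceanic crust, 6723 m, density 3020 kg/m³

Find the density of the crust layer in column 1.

2840 kg/m³

Take the compensation level at the base of the deeper column (depth z_c below the surface of column 1) and equate Σ ρ_i t_i down to z_c; mantle fills any gap and the z_c terms cancel.
Column 1: 27910×ρ + (z_c − 27910)×3290
Column 2: 1278×0 + 2596×1030 + 646.2×2250 + 6723×3020 + (z_c − 1278 − 9965.2)×3290
The z_c×3290 term appears on both sides and cancels. Collect the known terms of each column as K = Σ(ρt)_known − 3290 × (depth of known layers): K_1 = 0 − 3290×27910 = −91823900; K_2 = 24431290 − 3290×(1278 + 9965.2) = −12558838.
Balance: K_1 + 27910×ρ = K_2, so ρ = (K_2 − K_1)/27910 = 79265100/27910 = 2840 kg/m³.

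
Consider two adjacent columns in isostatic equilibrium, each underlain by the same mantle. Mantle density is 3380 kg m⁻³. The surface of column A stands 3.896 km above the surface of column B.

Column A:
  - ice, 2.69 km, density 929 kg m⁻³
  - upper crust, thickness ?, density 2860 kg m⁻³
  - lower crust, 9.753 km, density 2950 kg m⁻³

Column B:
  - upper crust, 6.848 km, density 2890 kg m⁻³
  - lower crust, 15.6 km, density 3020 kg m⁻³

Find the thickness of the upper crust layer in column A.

Take the compensation level at the base of the deeper column (depth z_c below the surface of column A) and equate Σ ρ_i t_i down to z_c; mantle fills any gap and the z_c terms cancel.
Column A: 2.69×929 + x×2860 + 9.753×2950 + (z_c − 12.443 − x)×3380
Column B: 3.896×0 + 6.848×2890 + 15.6×3020 + (z_c − 3.896 − 22.448)×3380
The z_c×3380 term appears on both sides and cancels. Collect the known terms of each column as K = Σ(ρt)_known − 3380 × (depth of known layers): K_A = 31270.36 − 3380×12.443 = −10786.98; K_B = 66902.72 − 3380×(3.896 + 22.448) = −22140.
Balance: K_A − x×(3380 − 2860) = K_B, so x = (K_A − K_B)/(3380 − 2860) = 11353/520 = 21.8 km.

21.8 km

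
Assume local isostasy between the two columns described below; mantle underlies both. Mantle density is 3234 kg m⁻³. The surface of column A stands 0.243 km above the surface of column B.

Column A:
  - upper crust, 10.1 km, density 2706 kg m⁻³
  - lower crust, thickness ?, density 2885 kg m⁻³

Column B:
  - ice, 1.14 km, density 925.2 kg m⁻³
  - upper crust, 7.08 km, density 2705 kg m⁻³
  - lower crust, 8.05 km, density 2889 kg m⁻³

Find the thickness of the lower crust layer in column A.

Take the compensation level at the base of the deeper column (depth z_c below the surface of column A) and equate Σ ρ_i t_i down to z_c; mantle fills any gap and the z_c terms cancel.
Column A: 10.1×2706 + x×2885 + (z_c − 10.1 − x)×3234
Column B: 0.243×0 + 1.14×925.2 + 7.08×2705 + 8.05×2889 + (z_c − 0.243 − 16.27)×3234
The z_c×3234 term appears on both sides and cancels. Collect the known terms of each column as K = Σ(ρt)_known − 3234 × (depth of known layers): K_A = 27330.6 − 3234×10.1 = −5332.8; K_B = 43462.578 − 3234×(0.243 + 16.27) = −9940.464.
Balance: K_A − x×(3234 − 2885) = K_B, so x = (K_A − K_B)/(3234 − 2885) = 4607.66/349 = 13.2 km.

13.2 km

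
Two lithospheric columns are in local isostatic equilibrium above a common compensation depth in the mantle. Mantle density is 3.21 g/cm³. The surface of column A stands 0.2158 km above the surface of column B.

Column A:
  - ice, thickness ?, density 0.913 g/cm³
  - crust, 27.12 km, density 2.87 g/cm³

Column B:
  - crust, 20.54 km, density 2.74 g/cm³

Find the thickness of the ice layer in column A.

Take the compensation level at the base of the deeper column (depth z_c below the surface of column A) and equate Σ ρ_i t_i down to z_c; mantle fills any gap and the z_c terms cancel.
Column A: x×0.913 + 27.12×2.87 + (z_c − 27.12 − x)×3.21
Column B: 0.2158×0 + 20.54×2.74 + (z_c − 0.2158 − 20.54)×3.21
The z_c×3.21 term appears on both sides and cancels. Collect the known terms of each column as K = Σ(ρt)_known − 3.21 × (depth of known layers): K_A = 77.8344 − 3.21×27.12 = −9.2208; K_B = 56.2796 − 3.21×(0.2158 + 20.54) = −10.346518.
Balance: K_A − x×(3.21 − 0.913) = K_B, so x = (K_A − K_B)/(3.21 − 0.913) = 1.12572/2.297 = 0.49 km.

0.49 km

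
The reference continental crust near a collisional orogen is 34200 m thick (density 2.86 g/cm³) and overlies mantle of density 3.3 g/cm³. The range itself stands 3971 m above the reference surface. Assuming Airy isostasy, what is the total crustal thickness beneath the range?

64000 m

Root depth r = h ρ_c / (ρ_m − ρ_c) = 3971 m × 2.86 / 0.44 = 25810 m.
Total thickness = T + h + r = 34200 m + 3971 m + 25810 m = 64000 m.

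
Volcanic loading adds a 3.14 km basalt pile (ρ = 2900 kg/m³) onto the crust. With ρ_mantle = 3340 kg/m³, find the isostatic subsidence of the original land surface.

Subaerial loading: s = t ρ_load / ρ_m.
s = 3.14 km × 2900/3340 = 2.73 km.

2.73 km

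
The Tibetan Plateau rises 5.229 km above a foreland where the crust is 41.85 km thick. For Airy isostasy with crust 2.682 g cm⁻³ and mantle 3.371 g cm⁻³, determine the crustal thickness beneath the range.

67.4 km

Root depth r = h ρ_c / (ρ_m − ρ_c) = 5.229 km × 2.682 / 0.689 = 20.35 km.
Total thickness = T + h + r = 41.85 km + 5.229 km + 20.35 km = 67.4 km.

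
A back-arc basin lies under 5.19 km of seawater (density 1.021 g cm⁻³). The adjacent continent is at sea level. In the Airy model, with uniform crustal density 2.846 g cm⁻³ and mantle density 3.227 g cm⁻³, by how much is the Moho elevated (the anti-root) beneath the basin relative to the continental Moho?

24.9 km

In Airy isostatic equilibrium: replacing crust with seawater at the top is compensated by replacing crust with mantle at the base: d (ρ_c − ρ_w) = a (ρ_m − ρ_c).
a = d (ρ_c − ρ_w)/(ρ_m − ρ_c) = 5.19 km × 1.825/0.381 = 24.9 km.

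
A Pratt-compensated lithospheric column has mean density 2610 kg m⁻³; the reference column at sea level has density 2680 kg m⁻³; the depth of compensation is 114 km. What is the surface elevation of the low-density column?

ρ_ref D = ρ (D + h) → h = D (ρ_ref − ρ)/ρ.
h = 114 km × (2680 − 2610)/2610 = 3.06 km.

3.06 km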